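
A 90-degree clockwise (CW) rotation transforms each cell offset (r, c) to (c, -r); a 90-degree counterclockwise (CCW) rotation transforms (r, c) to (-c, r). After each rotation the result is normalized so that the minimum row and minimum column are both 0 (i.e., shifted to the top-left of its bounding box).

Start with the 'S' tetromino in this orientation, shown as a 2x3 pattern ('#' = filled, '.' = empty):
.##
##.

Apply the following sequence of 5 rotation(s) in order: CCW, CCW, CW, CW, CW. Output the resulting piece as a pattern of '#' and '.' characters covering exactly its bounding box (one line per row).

Answer: #.
##
.#

Derivation:
Start:
.##
##.
After rotation 1 (CCW):
#.
##
.#
After rotation 2 (CCW):
.##
##.
After rotation 3 (CW):
#.
##
.#
After rotation 4 (CW):
.##
##.
After rotation 5 (CW):
#.
##
.#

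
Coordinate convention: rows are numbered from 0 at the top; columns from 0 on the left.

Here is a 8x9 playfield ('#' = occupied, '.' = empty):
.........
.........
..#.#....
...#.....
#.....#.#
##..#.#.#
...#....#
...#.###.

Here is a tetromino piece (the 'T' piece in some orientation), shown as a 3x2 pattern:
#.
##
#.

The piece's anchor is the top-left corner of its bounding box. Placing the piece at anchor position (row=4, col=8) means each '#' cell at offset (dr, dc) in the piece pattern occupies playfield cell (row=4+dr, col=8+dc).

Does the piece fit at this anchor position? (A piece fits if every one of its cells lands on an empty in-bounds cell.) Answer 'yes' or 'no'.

Check each piece cell at anchor (4, 8):
  offset (0,0) -> (4,8): occupied ('#') -> FAIL
  offset (1,0) -> (5,8): occupied ('#') -> FAIL
  offset (1,1) -> (5,9): out of bounds -> FAIL
  offset (2,0) -> (6,8): occupied ('#') -> FAIL
All cells valid: no

Answer: no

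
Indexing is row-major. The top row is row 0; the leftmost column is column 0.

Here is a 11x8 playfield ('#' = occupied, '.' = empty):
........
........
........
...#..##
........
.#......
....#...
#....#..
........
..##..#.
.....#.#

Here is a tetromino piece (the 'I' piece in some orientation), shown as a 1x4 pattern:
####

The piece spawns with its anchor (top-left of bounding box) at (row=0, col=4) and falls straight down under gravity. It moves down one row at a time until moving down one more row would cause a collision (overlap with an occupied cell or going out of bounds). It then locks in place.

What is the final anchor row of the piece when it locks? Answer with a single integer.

Answer: 2

Derivation:
Spawn at (row=0, col=4). Try each row:
  row 0: fits
  row 1: fits
  row 2: fits
  row 3: blocked -> lock at row 2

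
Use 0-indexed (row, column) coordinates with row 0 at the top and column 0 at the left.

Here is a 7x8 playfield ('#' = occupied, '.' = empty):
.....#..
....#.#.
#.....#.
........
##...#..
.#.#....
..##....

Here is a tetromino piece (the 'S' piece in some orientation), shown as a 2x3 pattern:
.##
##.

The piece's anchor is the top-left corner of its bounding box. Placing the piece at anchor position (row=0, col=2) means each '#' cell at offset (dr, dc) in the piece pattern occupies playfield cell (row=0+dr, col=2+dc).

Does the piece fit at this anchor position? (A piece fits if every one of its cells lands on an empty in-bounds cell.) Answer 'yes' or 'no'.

Check each piece cell at anchor (0, 2):
  offset (0,1) -> (0,3): empty -> OK
  offset (0,2) -> (0,4): empty -> OK
  offset (1,0) -> (1,2): empty -> OK
  offset (1,1) -> (1,3): empty -> OK
All cells valid: yes

Answer: yes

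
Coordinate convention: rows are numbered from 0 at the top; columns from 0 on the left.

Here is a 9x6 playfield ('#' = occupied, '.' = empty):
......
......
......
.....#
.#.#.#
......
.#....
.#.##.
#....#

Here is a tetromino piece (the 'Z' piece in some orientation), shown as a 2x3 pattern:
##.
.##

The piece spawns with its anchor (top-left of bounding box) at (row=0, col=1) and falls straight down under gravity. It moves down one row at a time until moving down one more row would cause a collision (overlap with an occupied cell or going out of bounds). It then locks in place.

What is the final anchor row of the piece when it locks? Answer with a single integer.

Answer: 2

Derivation:
Spawn at (row=0, col=1). Try each row:
  row 0: fits
  row 1: fits
  row 2: fits
  row 3: blocked -> lock at row 2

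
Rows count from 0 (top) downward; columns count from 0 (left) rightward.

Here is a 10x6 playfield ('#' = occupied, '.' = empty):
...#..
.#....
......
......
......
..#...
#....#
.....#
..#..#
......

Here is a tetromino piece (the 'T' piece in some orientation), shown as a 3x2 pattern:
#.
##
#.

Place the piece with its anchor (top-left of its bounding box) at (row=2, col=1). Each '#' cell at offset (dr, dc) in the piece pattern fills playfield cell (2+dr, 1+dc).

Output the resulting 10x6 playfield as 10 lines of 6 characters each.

Answer: ...#..
.#....
.#....
.##...
.#....
..#...
#....#
.....#
..#..#
......

Derivation:
Fill (2+0,1+0) = (2,1)
Fill (2+1,1+0) = (3,1)
Fill (2+1,1+1) = (3,2)
Fill (2+2,1+0) = (4,1)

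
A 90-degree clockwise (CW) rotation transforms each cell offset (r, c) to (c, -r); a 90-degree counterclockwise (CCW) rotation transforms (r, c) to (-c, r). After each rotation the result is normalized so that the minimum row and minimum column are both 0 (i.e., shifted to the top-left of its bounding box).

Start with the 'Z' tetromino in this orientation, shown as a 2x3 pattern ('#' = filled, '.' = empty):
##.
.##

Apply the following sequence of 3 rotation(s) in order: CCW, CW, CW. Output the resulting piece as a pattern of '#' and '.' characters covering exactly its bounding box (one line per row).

Answer: .#
##
#.

Derivation:
Start:
##.
.##
After rotation 1 (CCW):
.#
##
#.
After rotation 2 (CW):
##.
.##
After rotation 3 (CW):
.#
##
#.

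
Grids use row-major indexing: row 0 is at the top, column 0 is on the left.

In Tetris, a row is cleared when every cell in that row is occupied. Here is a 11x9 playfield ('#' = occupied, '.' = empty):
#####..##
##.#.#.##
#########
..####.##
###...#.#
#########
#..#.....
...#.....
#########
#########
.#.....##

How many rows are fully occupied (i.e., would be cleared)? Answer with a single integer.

Answer: 4

Derivation:
Check each row:
  row 0: 2 empty cells -> not full
  row 1: 3 empty cells -> not full
  row 2: 0 empty cells -> FULL (clear)
  row 3: 3 empty cells -> not full
  row 4: 4 empty cells -> not full
  row 5: 0 empty cells -> FULL (clear)
  row 6: 7 empty cells -> not full
  row 7: 8 empty cells -> not full
  row 8: 0 empty cells -> FULL (clear)
  row 9: 0 empty cells -> FULL (clear)
  row 10: 6 empty cells -> not full
Total rows cleared: 4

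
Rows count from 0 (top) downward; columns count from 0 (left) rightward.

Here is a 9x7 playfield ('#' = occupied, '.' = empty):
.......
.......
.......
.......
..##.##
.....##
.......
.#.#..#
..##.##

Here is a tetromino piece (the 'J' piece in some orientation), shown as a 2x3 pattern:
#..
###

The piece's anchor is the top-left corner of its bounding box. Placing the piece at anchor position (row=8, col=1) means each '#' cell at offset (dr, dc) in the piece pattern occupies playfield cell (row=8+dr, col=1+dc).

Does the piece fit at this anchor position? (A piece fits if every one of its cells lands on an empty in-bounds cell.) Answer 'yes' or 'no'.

Answer: no

Derivation:
Check each piece cell at anchor (8, 1):
  offset (0,0) -> (8,1): empty -> OK
  offset (1,0) -> (9,1): out of bounds -> FAIL
  offset (1,1) -> (9,2): out of bounds -> FAIL
  offset (1,2) -> (9,3): out of bounds -> FAIL
All cells valid: no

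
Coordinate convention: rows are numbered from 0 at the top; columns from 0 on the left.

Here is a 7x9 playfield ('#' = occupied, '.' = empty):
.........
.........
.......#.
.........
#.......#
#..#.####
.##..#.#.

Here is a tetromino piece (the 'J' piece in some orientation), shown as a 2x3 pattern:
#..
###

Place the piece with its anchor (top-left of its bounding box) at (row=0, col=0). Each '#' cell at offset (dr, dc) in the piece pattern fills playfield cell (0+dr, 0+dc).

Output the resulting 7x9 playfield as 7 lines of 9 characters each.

Answer: #........
###......
.......#.
.........
#.......#
#..#.####
.##..#.#.

Derivation:
Fill (0+0,0+0) = (0,0)
Fill (0+1,0+0) = (1,0)
Fill (0+1,0+1) = (1,1)
Fill (0+1,0+2) = (1,2)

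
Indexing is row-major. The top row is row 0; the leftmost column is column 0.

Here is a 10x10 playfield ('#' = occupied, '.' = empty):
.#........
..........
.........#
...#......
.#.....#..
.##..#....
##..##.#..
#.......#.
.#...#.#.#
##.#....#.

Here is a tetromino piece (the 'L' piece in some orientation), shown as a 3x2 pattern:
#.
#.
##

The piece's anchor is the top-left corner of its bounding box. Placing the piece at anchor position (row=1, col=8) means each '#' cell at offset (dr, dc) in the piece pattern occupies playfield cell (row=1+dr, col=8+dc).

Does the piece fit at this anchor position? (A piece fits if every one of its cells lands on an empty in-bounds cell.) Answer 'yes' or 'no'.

Answer: yes

Derivation:
Check each piece cell at anchor (1, 8):
  offset (0,0) -> (1,8): empty -> OK
  offset (1,0) -> (2,8): empty -> OK
  offset (2,0) -> (3,8): empty -> OK
  offset (2,1) -> (3,9): empty -> OK
All cells valid: yes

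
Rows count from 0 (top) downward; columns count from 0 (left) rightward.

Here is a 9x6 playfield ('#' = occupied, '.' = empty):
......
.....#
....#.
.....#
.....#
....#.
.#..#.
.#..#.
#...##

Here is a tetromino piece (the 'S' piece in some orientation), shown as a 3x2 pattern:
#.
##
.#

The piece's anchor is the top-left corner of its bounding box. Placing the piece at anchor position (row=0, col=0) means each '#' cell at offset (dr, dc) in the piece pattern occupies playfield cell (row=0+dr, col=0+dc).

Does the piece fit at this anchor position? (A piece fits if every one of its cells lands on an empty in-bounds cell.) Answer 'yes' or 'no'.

Answer: yes

Derivation:
Check each piece cell at anchor (0, 0):
  offset (0,0) -> (0,0): empty -> OK
  offset (1,0) -> (1,0): empty -> OK
  offset (1,1) -> (1,1): empty -> OK
  offset (2,1) -> (2,1): empty -> OK
All cells valid: yes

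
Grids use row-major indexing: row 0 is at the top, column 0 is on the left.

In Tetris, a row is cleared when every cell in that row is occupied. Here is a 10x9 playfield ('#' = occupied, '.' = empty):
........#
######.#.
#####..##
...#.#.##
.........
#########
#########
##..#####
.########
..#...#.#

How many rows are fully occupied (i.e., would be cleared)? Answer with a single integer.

Check each row:
  row 0: 8 empty cells -> not full
  row 1: 2 empty cells -> not full
  row 2: 2 empty cells -> not full
  row 3: 5 empty cells -> not full
  row 4: 9 empty cells -> not full
  row 5: 0 empty cells -> FULL (clear)
  row 6: 0 empty cells -> FULL (clear)
  row 7: 2 empty cells -> not full
  row 8: 1 empty cell -> not full
  row 9: 6 empty cells -> not full
Total rows cleared: 2

Answer: 2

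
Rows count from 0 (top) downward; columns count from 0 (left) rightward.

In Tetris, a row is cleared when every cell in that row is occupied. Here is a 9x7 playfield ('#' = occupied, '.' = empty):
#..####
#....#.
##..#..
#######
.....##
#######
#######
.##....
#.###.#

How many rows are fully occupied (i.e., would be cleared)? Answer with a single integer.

Check each row:
  row 0: 2 empty cells -> not full
  row 1: 5 empty cells -> not full
  row 2: 4 empty cells -> not full
  row 3: 0 empty cells -> FULL (clear)
  row 4: 5 empty cells -> not full
  row 5: 0 empty cells -> FULL (clear)
  row 6: 0 empty cells -> FULL (clear)
  row 7: 5 empty cells -> not full
  row 8: 2 empty cells -> not full
Total rows cleared: 3

Answer: 3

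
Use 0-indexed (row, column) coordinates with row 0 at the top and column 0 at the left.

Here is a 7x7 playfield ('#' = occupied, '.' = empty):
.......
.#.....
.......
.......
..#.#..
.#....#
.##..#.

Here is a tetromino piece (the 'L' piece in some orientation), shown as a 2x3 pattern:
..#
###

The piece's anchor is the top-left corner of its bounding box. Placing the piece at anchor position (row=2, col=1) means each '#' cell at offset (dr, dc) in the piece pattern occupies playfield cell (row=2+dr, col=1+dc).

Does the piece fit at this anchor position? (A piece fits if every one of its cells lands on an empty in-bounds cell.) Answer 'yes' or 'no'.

Check each piece cell at anchor (2, 1):
  offset (0,2) -> (2,3): empty -> OK
  offset (1,0) -> (3,1): empty -> OK
  offset (1,1) -> (3,2): empty -> OK
  offset (1,2) -> (3,3): empty -> OK
All cells valid: yes

Answer: yes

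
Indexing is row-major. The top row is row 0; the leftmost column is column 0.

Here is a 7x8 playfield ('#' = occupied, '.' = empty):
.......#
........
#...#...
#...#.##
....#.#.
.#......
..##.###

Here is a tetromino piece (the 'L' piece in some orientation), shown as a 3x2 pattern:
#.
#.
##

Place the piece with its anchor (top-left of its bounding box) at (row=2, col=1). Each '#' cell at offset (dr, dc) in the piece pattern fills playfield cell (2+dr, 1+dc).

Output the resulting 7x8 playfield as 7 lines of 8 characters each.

Answer: .......#
........
##..#...
##..#.##
.##.#.#.
.#......
..##.###

Derivation:
Fill (2+0,1+0) = (2,1)
Fill (2+1,1+0) = (3,1)
Fill (2+2,1+0) = (4,1)
Fill (2+2,1+1) = (4,2)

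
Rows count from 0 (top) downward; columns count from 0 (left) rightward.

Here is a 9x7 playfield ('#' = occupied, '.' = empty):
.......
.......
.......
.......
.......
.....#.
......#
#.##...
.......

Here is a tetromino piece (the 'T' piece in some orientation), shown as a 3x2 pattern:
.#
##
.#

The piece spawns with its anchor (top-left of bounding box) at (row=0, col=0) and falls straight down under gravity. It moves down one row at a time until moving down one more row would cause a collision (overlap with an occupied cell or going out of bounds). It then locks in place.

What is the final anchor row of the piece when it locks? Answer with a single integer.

Answer: 5

Derivation:
Spawn at (row=0, col=0). Try each row:
  row 0: fits
  row 1: fits
  row 2: fits
  row 3: fits
  row 4: fits
  row 5: fits
  row 6: blocked -> lock at row 5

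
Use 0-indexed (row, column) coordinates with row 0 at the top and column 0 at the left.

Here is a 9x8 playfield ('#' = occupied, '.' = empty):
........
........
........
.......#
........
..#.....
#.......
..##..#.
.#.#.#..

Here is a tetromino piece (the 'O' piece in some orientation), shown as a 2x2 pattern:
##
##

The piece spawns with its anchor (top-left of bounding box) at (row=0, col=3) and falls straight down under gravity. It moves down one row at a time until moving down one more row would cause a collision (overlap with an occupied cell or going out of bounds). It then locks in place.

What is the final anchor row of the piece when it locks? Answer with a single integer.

Answer: 5

Derivation:
Spawn at (row=0, col=3). Try each row:
  row 0: fits
  row 1: fits
  row 2: fits
  row 3: fits
  row 4: fits
  row 5: fits
  row 6: blocked -> lock at row 5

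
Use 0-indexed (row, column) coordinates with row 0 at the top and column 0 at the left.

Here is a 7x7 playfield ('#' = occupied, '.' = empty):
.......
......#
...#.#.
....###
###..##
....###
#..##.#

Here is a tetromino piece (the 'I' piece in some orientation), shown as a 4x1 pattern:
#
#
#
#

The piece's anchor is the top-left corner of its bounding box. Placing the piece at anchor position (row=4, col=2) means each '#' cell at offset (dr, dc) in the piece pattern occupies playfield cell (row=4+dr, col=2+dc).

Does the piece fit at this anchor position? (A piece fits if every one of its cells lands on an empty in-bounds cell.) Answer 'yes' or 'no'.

Answer: no

Derivation:
Check each piece cell at anchor (4, 2):
  offset (0,0) -> (4,2): occupied ('#') -> FAIL
  offset (1,0) -> (5,2): empty -> OK
  offset (2,0) -> (6,2): empty -> OK
  offset (3,0) -> (7,2): out of bounds -> FAIL
All cells valid: no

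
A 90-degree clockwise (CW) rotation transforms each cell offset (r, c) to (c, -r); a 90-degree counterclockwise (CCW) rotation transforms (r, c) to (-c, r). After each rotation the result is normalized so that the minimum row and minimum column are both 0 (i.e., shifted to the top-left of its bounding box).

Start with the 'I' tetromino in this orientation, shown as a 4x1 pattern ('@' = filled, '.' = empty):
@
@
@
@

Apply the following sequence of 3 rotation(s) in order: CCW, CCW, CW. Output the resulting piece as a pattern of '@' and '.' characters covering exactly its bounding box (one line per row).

Start:
@
@
@
@
After rotation 1 (CCW):
@@@@
After rotation 2 (CCW):
@
@
@
@
After rotation 3 (CW):
@@@@

Answer: @@@@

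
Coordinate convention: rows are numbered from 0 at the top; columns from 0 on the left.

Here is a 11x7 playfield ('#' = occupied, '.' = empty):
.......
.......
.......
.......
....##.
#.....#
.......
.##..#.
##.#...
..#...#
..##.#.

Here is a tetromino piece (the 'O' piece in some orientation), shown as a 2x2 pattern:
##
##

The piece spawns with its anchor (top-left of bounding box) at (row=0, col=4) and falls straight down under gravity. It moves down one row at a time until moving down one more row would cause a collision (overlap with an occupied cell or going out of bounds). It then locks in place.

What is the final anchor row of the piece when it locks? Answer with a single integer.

Spawn at (row=0, col=4). Try each row:
  row 0: fits
  row 1: fits
  row 2: fits
  row 3: blocked -> lock at row 2

Answer: 2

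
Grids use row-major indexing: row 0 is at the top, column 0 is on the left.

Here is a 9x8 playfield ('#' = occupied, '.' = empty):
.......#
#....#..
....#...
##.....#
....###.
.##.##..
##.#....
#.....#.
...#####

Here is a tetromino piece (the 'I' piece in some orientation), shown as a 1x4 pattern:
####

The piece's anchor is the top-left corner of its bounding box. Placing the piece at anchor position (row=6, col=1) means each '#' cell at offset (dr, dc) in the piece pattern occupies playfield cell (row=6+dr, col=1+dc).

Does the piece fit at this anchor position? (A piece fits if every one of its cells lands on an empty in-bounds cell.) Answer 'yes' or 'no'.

Answer: no

Derivation:
Check each piece cell at anchor (6, 1):
  offset (0,0) -> (6,1): occupied ('#') -> FAIL
  offset (0,1) -> (6,2): empty -> OK
  offset (0,2) -> (6,3): occupied ('#') -> FAIL
  offset (0,3) -> (6,4): empty -> OK
All cells valid: no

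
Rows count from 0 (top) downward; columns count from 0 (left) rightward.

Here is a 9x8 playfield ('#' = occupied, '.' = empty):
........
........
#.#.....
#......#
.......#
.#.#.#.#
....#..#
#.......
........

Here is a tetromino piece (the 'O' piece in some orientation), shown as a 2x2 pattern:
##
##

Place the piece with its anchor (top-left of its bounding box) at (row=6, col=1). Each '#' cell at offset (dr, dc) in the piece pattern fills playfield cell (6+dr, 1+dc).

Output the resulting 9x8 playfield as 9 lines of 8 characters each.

Answer: ........
........
#.#.....
#......#
.......#
.#.#.#.#
.##.#..#
###.....
........

Derivation:
Fill (6+0,1+0) = (6,1)
Fill (6+0,1+1) = (6,2)
Fill (6+1,1+0) = (7,1)
Fill (6+1,1+1) = (7,2)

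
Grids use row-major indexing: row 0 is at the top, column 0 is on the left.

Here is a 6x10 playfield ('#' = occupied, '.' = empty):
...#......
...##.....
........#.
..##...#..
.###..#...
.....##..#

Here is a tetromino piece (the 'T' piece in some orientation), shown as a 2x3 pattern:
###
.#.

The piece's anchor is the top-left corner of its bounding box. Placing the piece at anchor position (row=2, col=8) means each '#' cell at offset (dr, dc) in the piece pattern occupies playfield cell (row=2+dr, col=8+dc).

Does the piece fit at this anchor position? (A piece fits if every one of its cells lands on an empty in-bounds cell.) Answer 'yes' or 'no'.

Check each piece cell at anchor (2, 8):
  offset (0,0) -> (2,8): occupied ('#') -> FAIL
  offset (0,1) -> (2,9): empty -> OK
  offset (0,2) -> (2,10): out of bounds -> FAIL
  offset (1,1) -> (3,9): empty -> OK
All cells valid: no

Answer: no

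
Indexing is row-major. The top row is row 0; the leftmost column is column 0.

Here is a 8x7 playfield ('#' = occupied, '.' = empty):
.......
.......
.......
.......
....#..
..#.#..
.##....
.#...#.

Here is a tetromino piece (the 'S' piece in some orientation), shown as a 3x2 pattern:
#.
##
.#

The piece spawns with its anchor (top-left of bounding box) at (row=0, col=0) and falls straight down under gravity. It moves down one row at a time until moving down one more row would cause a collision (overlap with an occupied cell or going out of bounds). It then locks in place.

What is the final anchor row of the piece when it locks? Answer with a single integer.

Spawn at (row=0, col=0). Try each row:
  row 0: fits
  row 1: fits
  row 2: fits
  row 3: fits
  row 4: blocked -> lock at row 3

Answer: 3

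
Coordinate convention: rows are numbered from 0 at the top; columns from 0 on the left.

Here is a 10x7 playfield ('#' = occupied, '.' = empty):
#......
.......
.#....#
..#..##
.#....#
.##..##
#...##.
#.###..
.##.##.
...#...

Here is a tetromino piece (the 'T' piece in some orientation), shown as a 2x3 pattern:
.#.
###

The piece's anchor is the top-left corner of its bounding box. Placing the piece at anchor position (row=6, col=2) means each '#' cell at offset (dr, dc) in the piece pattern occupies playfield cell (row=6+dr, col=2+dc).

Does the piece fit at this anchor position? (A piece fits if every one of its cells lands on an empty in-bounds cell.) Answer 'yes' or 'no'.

Answer: no

Derivation:
Check each piece cell at anchor (6, 2):
  offset (0,1) -> (6,3): empty -> OK
  offset (1,0) -> (7,2): occupied ('#') -> FAIL
  offset (1,1) -> (7,3): occupied ('#') -> FAIL
  offset (1,2) -> (7,4): occupied ('#') -> FAIL
All cells valid: no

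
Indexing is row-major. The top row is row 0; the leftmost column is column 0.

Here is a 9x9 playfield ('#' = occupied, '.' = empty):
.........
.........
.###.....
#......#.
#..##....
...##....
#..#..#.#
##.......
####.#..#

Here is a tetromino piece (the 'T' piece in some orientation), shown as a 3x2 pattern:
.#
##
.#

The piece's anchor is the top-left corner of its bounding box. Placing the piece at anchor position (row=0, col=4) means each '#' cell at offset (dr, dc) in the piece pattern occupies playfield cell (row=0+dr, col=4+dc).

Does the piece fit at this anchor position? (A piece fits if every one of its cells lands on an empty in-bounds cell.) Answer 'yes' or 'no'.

Answer: yes

Derivation:
Check each piece cell at anchor (0, 4):
  offset (0,1) -> (0,5): empty -> OK
  offset (1,0) -> (1,4): empty -> OK
  offset (1,1) -> (1,5): empty -> OK
  offset (2,1) -> (2,5): empty -> OK
All cells valid: yes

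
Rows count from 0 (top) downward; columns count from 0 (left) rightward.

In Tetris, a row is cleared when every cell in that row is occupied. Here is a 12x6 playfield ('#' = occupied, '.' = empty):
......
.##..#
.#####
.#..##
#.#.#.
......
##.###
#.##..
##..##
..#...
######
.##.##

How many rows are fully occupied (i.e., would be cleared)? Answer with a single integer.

Check each row:
  row 0: 6 empty cells -> not full
  row 1: 3 empty cells -> not full
  row 2: 1 empty cell -> not full
  row 3: 3 empty cells -> not full
  row 4: 3 empty cells -> not full
  row 5: 6 empty cells -> not full
  row 6: 1 empty cell -> not full
  row 7: 3 empty cells -> not full
  row 8: 2 empty cells -> not full
  row 9: 5 empty cells -> not full
  row 10: 0 empty cells -> FULL (clear)
  row 11: 2 empty cells -> not full
Total rows cleared: 1

Answer: 1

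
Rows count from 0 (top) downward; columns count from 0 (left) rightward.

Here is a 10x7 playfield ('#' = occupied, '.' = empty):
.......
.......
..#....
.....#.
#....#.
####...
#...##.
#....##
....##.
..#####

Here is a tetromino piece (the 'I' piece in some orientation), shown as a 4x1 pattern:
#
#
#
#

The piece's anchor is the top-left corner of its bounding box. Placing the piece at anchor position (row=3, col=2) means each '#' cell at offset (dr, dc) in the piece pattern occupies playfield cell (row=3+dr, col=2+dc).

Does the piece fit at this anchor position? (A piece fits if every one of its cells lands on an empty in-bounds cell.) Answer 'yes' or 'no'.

Check each piece cell at anchor (3, 2):
  offset (0,0) -> (3,2): empty -> OK
  offset (1,0) -> (4,2): empty -> OK
  offset (2,0) -> (5,2): occupied ('#') -> FAIL
  offset (3,0) -> (6,2): empty -> OK
All cells valid: no

Answer: no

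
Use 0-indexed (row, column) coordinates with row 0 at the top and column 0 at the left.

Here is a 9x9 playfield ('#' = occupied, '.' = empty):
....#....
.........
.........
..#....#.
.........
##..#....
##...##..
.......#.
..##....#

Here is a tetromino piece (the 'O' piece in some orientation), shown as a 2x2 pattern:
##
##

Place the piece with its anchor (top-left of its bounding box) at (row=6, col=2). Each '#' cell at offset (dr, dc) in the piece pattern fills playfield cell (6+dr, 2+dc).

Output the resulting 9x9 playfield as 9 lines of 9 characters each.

Answer: ....#....
.........
.........
..#....#.
.........
##..#....
####.##..
..##...#.
..##....#

Derivation:
Fill (6+0,2+0) = (6,2)
Fill (6+0,2+1) = (6,3)
Fill (6+1,2+0) = (7,2)
Fill (6+1,2+1) = (7,3)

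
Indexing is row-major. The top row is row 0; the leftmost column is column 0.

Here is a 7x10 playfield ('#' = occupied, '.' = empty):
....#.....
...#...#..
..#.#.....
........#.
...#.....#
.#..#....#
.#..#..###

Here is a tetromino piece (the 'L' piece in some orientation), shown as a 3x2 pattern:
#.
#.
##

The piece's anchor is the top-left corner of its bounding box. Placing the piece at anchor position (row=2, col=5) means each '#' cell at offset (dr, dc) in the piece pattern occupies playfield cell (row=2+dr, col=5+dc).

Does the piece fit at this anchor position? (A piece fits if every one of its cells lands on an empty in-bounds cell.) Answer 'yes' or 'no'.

Answer: yes

Derivation:
Check each piece cell at anchor (2, 5):
  offset (0,0) -> (2,5): empty -> OK
  offset (1,0) -> (3,5): empty -> OK
  offset (2,0) -> (4,5): empty -> OK
  offset (2,1) -> (4,6): empty -> OK
All cells valid: yes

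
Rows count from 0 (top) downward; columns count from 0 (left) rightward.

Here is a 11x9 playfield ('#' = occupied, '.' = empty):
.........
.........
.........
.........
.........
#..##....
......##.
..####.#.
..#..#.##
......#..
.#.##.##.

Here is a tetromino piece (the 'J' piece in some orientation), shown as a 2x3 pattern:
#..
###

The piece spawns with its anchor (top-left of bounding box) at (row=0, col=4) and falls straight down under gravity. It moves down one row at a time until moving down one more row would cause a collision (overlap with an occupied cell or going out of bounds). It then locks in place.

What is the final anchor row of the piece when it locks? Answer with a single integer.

Spawn at (row=0, col=4). Try each row:
  row 0: fits
  row 1: fits
  row 2: fits
  row 3: fits
  row 4: blocked -> lock at row 3

Answer: 3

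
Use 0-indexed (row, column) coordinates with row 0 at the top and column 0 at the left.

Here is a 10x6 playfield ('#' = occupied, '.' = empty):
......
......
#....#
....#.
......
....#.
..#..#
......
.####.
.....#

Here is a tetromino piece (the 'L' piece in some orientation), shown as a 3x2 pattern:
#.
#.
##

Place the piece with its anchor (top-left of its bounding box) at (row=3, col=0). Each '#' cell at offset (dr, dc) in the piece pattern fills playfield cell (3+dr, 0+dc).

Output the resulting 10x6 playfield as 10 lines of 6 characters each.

Answer: ......
......
#....#
#...#.
#.....
##..#.
..#..#
......
.####.
.....#

Derivation:
Fill (3+0,0+0) = (3,0)
Fill (3+1,0+0) = (4,0)
Fill (3+2,0+0) = (5,0)
Fill (3+2,0+1) = (5,1)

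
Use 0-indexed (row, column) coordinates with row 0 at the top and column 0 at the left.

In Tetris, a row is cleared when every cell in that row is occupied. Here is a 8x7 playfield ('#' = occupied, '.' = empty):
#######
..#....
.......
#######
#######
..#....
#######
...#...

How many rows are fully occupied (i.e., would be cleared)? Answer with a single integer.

Check each row:
  row 0: 0 empty cells -> FULL (clear)
  row 1: 6 empty cells -> not full
  row 2: 7 empty cells -> not full
  row 3: 0 empty cells -> FULL (clear)
  row 4: 0 empty cells -> FULL (clear)
  row 5: 6 empty cells -> not full
  row 6: 0 empty cells -> FULL (clear)
  row 7: 6 empty cells -> not full
Total rows cleared: 4

Answer: 4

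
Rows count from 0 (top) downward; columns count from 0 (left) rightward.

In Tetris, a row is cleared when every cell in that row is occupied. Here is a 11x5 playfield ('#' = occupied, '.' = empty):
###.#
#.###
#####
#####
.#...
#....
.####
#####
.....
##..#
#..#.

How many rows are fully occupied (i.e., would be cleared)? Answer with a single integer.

Answer: 3

Derivation:
Check each row:
  row 0: 1 empty cell -> not full
  row 1: 1 empty cell -> not full
  row 2: 0 empty cells -> FULL (clear)
  row 3: 0 empty cells -> FULL (clear)
  row 4: 4 empty cells -> not full
  row 5: 4 empty cells -> not full
  row 6: 1 empty cell -> not full
  row 7: 0 empty cells -> FULL (clear)
  row 8: 5 empty cells -> not full
  row 9: 2 empty cells -> not full
  row 10: 3 empty cells -> not full
Total rows cleared: 3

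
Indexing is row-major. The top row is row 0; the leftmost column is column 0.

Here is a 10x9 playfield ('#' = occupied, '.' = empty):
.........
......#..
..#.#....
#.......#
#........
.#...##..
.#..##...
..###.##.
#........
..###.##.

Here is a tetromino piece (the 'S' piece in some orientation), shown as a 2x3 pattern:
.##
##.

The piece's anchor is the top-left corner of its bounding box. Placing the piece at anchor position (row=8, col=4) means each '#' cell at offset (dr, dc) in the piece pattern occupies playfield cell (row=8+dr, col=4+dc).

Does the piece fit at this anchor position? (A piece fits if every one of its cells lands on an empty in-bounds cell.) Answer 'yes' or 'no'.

Answer: no

Derivation:
Check each piece cell at anchor (8, 4):
  offset (0,1) -> (8,5): empty -> OK
  offset (0,2) -> (8,6): empty -> OK
  offset (1,0) -> (9,4): occupied ('#') -> FAIL
  offset (1,1) -> (9,5): empty -> OK
All cells valid: no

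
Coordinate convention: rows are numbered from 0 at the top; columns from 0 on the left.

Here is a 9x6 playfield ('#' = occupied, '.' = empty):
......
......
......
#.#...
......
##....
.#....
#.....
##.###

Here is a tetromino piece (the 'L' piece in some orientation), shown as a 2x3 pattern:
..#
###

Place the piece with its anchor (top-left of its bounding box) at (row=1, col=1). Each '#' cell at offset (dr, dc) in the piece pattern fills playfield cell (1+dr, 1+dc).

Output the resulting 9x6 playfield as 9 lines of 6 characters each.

Answer: ......
...#..
.###..
#.#...
......
##....
.#....
#.....
##.###

Derivation:
Fill (1+0,1+2) = (1,3)
Fill (1+1,1+0) = (2,1)
Fill (1+1,1+1) = (2,2)
Fill (1+1,1+2) = (2,3)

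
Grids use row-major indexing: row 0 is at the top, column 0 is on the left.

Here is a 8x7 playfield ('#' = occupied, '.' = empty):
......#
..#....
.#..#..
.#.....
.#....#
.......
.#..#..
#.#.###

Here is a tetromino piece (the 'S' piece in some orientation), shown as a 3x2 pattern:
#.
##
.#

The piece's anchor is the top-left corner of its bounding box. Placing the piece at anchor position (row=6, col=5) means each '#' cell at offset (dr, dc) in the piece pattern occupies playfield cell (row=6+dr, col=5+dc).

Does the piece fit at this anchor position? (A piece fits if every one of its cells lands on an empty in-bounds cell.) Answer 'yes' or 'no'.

Check each piece cell at anchor (6, 5):
  offset (0,0) -> (6,5): empty -> OK
  offset (1,0) -> (7,5): occupied ('#') -> FAIL
  offset (1,1) -> (7,6): occupied ('#') -> FAIL
  offset (2,1) -> (8,6): out of bounds -> FAIL
All cells valid: no

Answer: no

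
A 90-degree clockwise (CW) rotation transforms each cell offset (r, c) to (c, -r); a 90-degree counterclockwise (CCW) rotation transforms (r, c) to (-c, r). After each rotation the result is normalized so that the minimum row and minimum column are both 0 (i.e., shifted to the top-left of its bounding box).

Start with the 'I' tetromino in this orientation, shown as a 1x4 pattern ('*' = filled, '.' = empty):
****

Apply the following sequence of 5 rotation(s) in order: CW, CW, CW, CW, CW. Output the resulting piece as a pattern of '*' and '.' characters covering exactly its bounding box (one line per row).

Start:
****
After rotation 1 (CW):
*
*
*
*
After rotation 2 (CW):
****
After rotation 3 (CW):
*
*
*
*
After rotation 4 (CW):
****
After rotation 5 (CW):
*
*
*
*

Answer: *
*
*
*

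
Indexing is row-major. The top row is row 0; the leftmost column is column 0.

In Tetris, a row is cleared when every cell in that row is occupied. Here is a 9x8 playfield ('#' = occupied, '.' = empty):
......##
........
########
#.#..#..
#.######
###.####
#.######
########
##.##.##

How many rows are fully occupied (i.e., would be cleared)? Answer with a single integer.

Check each row:
  row 0: 6 empty cells -> not full
  row 1: 8 empty cells -> not full
  row 2: 0 empty cells -> FULL (clear)
  row 3: 5 empty cells -> not full
  row 4: 1 empty cell -> not full
  row 5: 1 empty cell -> not full
  row 6: 1 empty cell -> not full
  row 7: 0 empty cells -> FULL (clear)
  row 8: 2 empty cells -> not full
Total rows cleared: 2

Answer: 2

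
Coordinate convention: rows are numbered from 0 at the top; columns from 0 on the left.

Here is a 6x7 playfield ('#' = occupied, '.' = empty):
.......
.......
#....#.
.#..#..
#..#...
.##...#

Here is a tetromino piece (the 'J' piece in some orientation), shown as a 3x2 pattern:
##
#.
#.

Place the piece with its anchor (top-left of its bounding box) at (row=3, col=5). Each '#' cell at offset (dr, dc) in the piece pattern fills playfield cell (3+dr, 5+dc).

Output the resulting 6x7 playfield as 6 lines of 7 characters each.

Answer: .......
.......
#....#.
.#..###
#..#.#.
.##..##

Derivation:
Fill (3+0,5+0) = (3,5)
Fill (3+0,5+1) = (3,6)
Fill (3+1,5+0) = (4,5)
Fill (3+2,5+0) = (5,5)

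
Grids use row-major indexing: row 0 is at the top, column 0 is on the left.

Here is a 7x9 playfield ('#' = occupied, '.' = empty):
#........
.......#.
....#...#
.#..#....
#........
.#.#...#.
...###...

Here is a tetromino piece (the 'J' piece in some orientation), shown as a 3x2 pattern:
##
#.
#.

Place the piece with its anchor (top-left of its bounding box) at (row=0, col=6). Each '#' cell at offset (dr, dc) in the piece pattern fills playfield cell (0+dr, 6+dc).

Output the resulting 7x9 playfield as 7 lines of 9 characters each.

Answer: #.....##.
......##.
....#.#.#
.#..#....
#........
.#.#...#.
...###...

Derivation:
Fill (0+0,6+0) = (0,6)
Fill (0+0,6+1) = (0,7)
Fill (0+1,6+0) = (1,6)
Fill (0+2,6+0) = (2,6)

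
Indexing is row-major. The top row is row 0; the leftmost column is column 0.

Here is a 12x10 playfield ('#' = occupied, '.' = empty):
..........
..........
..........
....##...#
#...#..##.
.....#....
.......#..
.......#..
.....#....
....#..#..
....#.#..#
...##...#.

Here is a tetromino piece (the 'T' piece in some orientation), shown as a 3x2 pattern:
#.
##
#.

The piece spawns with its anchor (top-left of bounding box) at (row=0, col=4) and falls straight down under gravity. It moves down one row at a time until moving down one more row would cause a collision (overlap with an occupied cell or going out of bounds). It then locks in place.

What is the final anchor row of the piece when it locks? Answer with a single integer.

Spawn at (row=0, col=4). Try each row:
  row 0: fits
  row 1: blocked -> lock at row 0

Answer: 0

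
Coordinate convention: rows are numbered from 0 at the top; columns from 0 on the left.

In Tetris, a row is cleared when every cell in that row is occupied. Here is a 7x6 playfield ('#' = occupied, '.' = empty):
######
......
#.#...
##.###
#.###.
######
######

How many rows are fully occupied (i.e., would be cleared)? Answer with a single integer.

Check each row:
  row 0: 0 empty cells -> FULL (clear)
  row 1: 6 empty cells -> not full
  row 2: 4 empty cells -> not full
  row 3: 1 empty cell -> not full
  row 4: 2 empty cells -> not full
  row 5: 0 empty cells -> FULL (clear)
  row 6: 0 empty cells -> FULL (clear)
Total rows cleared: 3

Answer: 3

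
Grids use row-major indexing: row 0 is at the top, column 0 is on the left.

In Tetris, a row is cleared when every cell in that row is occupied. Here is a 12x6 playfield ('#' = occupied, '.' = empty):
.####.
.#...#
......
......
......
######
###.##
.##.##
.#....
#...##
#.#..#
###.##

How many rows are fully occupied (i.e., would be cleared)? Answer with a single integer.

Answer: 1

Derivation:
Check each row:
  row 0: 2 empty cells -> not full
  row 1: 4 empty cells -> not full
  row 2: 6 empty cells -> not full
  row 3: 6 empty cells -> not full
  row 4: 6 empty cells -> not full
  row 5: 0 empty cells -> FULL (clear)
  row 6: 1 empty cell -> not full
  row 7: 2 empty cells -> not full
  row 8: 5 empty cells -> not full
  row 9: 3 empty cells -> not full
  row 10: 3 empty cells -> not full
  row 11: 1 empty cell -> not full
Total rows cleared: 1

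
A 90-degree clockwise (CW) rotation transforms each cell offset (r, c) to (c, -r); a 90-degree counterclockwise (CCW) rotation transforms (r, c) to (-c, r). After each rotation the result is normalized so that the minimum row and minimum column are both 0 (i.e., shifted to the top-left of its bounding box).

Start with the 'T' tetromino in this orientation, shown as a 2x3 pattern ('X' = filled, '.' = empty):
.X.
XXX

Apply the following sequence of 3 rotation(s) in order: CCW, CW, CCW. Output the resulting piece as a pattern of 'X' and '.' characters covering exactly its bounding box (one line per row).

Answer: .X
XX
.X

Derivation:
Start:
.X.
XXX
After rotation 1 (CCW):
.X
XX
.X
After rotation 2 (CW):
.X.
XXX
After rotation 3 (CCW):
.X
XX
.X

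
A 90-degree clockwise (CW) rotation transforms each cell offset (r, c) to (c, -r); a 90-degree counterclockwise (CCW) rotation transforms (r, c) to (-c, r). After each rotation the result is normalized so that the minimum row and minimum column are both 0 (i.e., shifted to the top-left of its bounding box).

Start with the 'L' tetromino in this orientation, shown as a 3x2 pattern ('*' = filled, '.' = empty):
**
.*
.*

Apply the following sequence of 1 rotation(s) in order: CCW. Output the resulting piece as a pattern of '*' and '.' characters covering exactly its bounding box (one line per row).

Start:
**
.*
.*
After rotation 1 (CCW):
***
*..

Answer: ***
*..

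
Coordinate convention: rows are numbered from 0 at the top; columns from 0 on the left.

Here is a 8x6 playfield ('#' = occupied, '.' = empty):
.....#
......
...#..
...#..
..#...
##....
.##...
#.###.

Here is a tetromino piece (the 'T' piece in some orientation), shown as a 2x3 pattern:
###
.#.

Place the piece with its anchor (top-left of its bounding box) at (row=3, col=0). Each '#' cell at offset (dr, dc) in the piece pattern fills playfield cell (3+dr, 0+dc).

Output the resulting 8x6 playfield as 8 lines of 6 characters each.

Answer: .....#
......
...#..
####..
.##...
##....
.##...
#.###.

Derivation:
Fill (3+0,0+0) = (3,0)
Fill (3+0,0+1) = (3,1)
Fill (3+0,0+2) = (3,2)
Fill (3+1,0+1) = (4,1)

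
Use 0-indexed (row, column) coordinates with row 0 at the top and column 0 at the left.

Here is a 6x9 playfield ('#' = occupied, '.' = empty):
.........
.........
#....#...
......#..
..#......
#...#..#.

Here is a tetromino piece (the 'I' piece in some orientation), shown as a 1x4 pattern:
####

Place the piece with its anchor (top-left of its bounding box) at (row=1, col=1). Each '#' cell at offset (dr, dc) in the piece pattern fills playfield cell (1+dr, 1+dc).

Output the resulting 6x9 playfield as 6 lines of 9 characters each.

Answer: .........
.####....
#....#...
......#..
..#......
#...#..#.

Derivation:
Fill (1+0,1+0) = (1,1)
Fill (1+0,1+1) = (1,2)
Fill (1+0,1+2) = (1,3)
Fill (1+0,1+3) = (1,4)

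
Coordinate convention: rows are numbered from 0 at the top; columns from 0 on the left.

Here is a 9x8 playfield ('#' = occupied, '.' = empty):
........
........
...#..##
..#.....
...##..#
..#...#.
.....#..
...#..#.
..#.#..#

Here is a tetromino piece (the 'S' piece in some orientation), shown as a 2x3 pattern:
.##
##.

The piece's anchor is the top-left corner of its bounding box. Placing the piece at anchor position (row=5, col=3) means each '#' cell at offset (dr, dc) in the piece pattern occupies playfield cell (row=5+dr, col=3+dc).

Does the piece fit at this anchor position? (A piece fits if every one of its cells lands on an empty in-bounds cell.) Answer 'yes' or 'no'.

Answer: yes

Derivation:
Check each piece cell at anchor (5, 3):
  offset (0,1) -> (5,4): empty -> OK
  offset (0,2) -> (5,5): empty -> OK
  offset (1,0) -> (6,3): empty -> OK
  offset (1,1) -> (6,4): empty -> OK
All cells valid: yes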